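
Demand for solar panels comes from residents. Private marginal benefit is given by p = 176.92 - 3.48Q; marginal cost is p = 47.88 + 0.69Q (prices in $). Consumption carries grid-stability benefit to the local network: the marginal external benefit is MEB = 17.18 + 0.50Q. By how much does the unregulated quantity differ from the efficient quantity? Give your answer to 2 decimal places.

Market equilibrium (private): 47.88 + 0.69Q = 176.92 - 3.48Q → Q_m = 30.9448.
Social marginal benefit = demand + MEB = 194.10 - 2.98Q.
Set SMB = MC: 194.10 - 2.98Q = 47.88 + 0.69Q → Q* = 39.8420.
Gap = |30.9448 − 39.8420| = 8.8972.

8.90 units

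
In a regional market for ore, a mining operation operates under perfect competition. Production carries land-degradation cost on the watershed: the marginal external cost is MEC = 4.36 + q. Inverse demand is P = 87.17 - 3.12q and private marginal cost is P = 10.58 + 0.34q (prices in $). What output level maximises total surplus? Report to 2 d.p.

Social marginal cost = private MC + MEC = 14.94 + 1.34q.
Set SMC = demand: 14.94 + 1.34q = 87.17 - 3.12q → q* = 16.1951.

q* = 16.20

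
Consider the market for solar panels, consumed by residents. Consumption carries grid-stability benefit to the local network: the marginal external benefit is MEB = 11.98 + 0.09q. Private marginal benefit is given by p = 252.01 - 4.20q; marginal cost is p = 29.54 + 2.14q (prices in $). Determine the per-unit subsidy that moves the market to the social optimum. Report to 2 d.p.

Social marginal benefit = demand + MEB = 263.99 - 4.11q.
Set SMB = MC: 263.99 - 4.11q = 29.54 + 2.14q → q* = 37.5120.
The Pigouvian subsidy equals MEB at q*: 11.98 + 0.09×37.5120 = 15.3561.

subsidy = $15.36 per unit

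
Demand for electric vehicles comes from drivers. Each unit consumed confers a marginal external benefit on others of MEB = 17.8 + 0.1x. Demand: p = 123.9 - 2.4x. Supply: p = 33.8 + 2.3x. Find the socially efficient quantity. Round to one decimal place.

Social marginal benefit = demand + MEB = 141.7 - 2.3x.
Set SMB = MC: 141.7 - 2.3x = 33.8 + 2.3x → x* = 23.4565.

x* = 23.5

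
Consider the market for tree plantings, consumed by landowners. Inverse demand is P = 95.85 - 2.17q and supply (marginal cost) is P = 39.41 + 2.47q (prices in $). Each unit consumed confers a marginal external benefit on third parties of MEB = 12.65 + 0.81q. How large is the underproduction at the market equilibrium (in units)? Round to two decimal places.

5.88 units

Market equilibrium (private): 39.41 + 2.47q = 95.85 - 2.17q → q_m = 12.1638.
Social marginal benefit = demand + MEB = 108.50 - 1.36q.
Set SMB = MC: 108.50 - 1.36q = 39.41 + 2.47q → q* = 18.0392.
Gap = |12.1638 − 18.0392| = 5.8754.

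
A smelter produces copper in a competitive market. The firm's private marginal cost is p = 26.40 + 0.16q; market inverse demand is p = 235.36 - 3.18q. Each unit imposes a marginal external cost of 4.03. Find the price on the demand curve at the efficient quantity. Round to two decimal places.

P = 40.25

Social marginal cost = private MC + MEC = 30.43 + 0.16q.
Set SMC = demand: 30.43 + 0.16q = 235.36 - 3.18q → q* = 61.3563.
Consumer price on the demand curve at q*: 235.36 − 3.18×61.3563 = 40.2470.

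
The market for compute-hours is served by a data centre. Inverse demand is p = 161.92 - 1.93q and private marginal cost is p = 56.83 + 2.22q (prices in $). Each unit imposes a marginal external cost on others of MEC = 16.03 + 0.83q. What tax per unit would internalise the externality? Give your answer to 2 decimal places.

tax = $30.87 per unit

Social marginal cost = private MC + MEC = 72.86 + 3.05q.
Set SMC = demand: 72.86 + 3.05q = 161.92 - 1.93q → q* = 17.8835.
The Pigouvian tax equals MEC at q*: 16.03 + 0.83×17.8835 = 30.8733.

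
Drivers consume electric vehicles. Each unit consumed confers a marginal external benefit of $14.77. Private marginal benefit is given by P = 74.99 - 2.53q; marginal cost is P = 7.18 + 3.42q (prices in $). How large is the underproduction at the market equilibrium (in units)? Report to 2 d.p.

Market equilibrium (private): 7.18 + 3.42q = 74.99 - 2.53q → q_m = 11.3966.
Social marginal benefit = demand + MEB = 89.76 - 2.53q.
Set SMB = MC: 89.76 - 2.53q = 7.18 + 3.42q → q* = 13.8790.
Gap = |11.3966 − 13.8790| = 2.4824.

2.48 units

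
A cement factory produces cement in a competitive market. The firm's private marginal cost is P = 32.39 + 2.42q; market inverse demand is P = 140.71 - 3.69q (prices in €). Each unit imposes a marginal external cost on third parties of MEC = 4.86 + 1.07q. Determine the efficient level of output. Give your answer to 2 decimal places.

q* = 14.41

Social marginal cost = private MC + MEC = 37.25 + 3.49q.
Set SMC = demand: 37.25 + 3.49q = 140.71 - 3.69q → q* = 14.4095.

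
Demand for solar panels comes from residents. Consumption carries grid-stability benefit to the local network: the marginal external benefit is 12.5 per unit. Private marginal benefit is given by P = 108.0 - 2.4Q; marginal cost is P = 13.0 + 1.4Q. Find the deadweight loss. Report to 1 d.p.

DWL = 20.6

Market equilibrium (private): 13.0 + 1.4Q = 108.0 - 2.4Q → Q_m = 25.0000.
Social marginal benefit = demand + MEB = 120.5 - 2.4Q.
Set SMB = MC: 120.5 - 2.4Q = 13.0 + 1.4Q → Q* = 28.2895.
Height of the DWL triangle at Q_m is SMB(Q_m) − MC(Q_m) = MEB(Q_m) = 12.5000.
DWL = ½ × 3.2895 × 12.5000 = 20.5594.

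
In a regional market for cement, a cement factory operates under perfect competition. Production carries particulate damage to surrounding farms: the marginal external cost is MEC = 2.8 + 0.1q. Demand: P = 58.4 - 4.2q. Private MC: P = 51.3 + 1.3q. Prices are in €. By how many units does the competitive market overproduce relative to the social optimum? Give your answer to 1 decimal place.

Market equilibrium (private): 51.3 + 1.3q = 58.4 - 4.2q → q_m = 1.2909.
Social marginal cost = private MC + MEC = 54.1 + 1.4q.
Set SMC = demand: 54.1 + 1.4q = 58.4 - 4.2q → q* = 0.7679.
Gap = |1.2909 − 0.7679| = 0.5230.

0.5 units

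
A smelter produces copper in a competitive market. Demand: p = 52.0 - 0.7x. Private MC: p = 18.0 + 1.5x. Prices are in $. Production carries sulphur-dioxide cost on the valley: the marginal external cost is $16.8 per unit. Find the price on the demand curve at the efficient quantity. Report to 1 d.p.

P = $46.5

Social marginal cost = private MC + MEC = 34.8 + 1.5x.
Set SMC = demand: 34.8 + 1.5x = 52.0 - 0.7x → x* = 7.8182.
Consumer price on the demand curve at x*: 52.0 − 0.7×7.8182 = 46.5273.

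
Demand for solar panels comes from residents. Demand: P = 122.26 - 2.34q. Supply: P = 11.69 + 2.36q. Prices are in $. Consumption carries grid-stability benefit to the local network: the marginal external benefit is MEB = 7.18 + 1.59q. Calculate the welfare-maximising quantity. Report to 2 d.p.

Social marginal benefit = demand + MEB = 129.44 - 0.75q.
Set SMB = MC: 129.44 - 0.75q = 11.69 + 2.36q → q* = 37.8617.

q* = 37.86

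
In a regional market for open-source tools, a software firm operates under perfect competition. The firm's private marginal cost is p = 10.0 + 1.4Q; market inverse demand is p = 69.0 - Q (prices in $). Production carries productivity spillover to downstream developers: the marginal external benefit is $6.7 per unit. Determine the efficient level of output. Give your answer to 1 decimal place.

Q* = 27.4

Social marginal cost = private MC − MEB = 3.3 + 1.4Q.
Set SMC = demand: 3.3 + 1.4Q = 69.0 - Q → Q* = 27.3750.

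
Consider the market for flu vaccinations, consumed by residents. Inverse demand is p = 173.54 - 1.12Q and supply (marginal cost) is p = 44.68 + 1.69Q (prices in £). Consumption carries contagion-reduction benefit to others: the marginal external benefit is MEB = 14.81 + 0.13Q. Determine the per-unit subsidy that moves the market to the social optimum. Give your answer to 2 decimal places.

subsidy = £21.78 per unit

Social marginal benefit = demand + MEB = 188.35 - 0.99Q.
Set SMB = MC: 188.35 - 0.99Q = 44.68 + 1.69Q → Q* = 53.6082.
The Pigouvian subsidy equals MEB at Q*: 14.81 + 0.13×53.6082 = 21.7791.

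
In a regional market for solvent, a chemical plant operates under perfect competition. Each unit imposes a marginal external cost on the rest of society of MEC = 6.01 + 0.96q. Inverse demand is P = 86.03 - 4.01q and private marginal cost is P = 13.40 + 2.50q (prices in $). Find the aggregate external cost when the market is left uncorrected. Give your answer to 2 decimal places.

$126.80

Market equilibrium (private): 13.40 + 2.50q = 86.03 - 4.01q → q_m = 11.1567.
Total external cost = ∫₀^{q_m} (6.01 + 0.96q) dq = 6.01×11.1567 + ½×0.96×11.1567² = 126.7983.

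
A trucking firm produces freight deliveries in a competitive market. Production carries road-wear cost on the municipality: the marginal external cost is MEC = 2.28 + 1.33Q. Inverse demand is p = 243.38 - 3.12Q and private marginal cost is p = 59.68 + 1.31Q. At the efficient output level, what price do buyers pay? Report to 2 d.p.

Social marginal cost = private MC + MEC = 61.96 + 2.64Q.
Set SMC = demand: 61.96 + 2.64Q = 243.38 - 3.12Q → Q* = 31.4965.
Consumer price on the demand curve at Q*: 243.38 − 3.12×31.4965 = 145.1109.

P = 145.11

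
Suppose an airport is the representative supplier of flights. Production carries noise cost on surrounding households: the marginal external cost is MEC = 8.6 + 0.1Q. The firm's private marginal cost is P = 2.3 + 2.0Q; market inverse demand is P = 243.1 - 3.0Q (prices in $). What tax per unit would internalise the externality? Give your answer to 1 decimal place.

tax = $13.2 per unit

Social marginal cost = private MC + MEC = 10.9 + 2.1Q.
Set SMC = demand: 10.9 + 2.1Q = 243.1 - 3.0Q → Q* = 45.5294.
The Pigouvian tax equals MEC at Q*: 8.6 + 0.1×45.5294 = 13.1529.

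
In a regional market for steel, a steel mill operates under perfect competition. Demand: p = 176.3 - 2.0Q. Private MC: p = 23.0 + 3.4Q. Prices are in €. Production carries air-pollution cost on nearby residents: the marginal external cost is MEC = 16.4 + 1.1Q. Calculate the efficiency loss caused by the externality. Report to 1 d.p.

DWL = €174.5

Market equilibrium (private): 23.0 + 3.4Q = 176.3 - 2.0Q → Q_m = 28.3889.
Social marginal cost = private MC + MEC = 39.4 + 4.5Q.
Set SMC = demand: 39.4 + 4.5Q = 176.3 - 2.0Q → Q* = 21.0615.
The loss is the area between SMC and demand from Q* to Q_m; with linear curves that's a triangle of height MEC(Q_m).
DWL = ½ × 7.3274 × 47.6278 = 174.4940.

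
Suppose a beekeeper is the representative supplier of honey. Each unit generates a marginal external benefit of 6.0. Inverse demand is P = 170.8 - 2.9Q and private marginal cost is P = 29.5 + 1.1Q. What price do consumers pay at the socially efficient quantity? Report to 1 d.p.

Social marginal cost = private MC − MEB = 23.5 + 1.1Q.
Set SMC = demand: 23.5 + 1.1Q = 170.8 - 2.9Q → Q* = 36.8250.
Consumer price on the demand curve at Q*: 170.8 − 2.9×36.8250 = 64.0075.

P = 64.0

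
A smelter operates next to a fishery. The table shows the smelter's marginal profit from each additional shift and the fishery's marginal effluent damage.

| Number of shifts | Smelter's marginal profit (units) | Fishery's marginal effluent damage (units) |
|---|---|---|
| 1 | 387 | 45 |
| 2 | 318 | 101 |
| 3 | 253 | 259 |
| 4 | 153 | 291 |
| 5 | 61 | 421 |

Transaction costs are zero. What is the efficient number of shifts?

2

Bargaining reaches the level where marginal profit last exceeds marginal effluent damage.
That holds through level 2 (318 ≥ 101) but not at 3 (253 < 259).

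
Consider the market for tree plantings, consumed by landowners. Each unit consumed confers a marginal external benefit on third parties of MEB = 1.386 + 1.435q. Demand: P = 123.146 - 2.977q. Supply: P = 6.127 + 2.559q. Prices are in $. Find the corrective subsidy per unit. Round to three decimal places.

subsidy = $42.818 per unit

Social marginal benefit = demand + MEB = 124.532 - 1.542q.
Set SMB = MC: 124.532 - 1.542q = 6.127 + 2.559q → q* = 28.8722.
The Pigouvian subsidy equals MEB at q*: 1.386 + 1.435×28.8722 = 42.8176.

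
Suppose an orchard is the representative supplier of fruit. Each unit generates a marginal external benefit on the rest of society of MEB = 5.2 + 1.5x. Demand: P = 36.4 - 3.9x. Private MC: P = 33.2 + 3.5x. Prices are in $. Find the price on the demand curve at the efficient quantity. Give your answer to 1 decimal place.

P = $30.8

Social marginal cost = private MC − MEB = 28.0 + 2.0x.
Set SMC = demand: 28.0 + 2.0x = 36.4 - 3.9x → x* = 1.4237.
Consumer price on the demand curve at x*: 36.4 − 3.9×1.4237 = 30.8476.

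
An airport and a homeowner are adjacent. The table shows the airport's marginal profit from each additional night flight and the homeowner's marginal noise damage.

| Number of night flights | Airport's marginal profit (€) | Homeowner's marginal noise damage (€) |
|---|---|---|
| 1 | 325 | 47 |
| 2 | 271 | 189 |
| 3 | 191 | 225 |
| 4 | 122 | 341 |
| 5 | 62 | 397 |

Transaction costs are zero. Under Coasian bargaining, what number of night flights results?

Bargaining reaches the level where marginal profit last exceeds marginal noise damage.
That holds through level 2 (271 ≥ 189) but not at 3 (191 < 225).

2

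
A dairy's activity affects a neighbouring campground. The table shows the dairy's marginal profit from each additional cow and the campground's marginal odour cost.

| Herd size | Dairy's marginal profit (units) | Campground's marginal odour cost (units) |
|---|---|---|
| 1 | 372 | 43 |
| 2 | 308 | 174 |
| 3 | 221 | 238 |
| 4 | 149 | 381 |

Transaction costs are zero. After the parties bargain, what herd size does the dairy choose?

2

Bargaining reaches the level where marginal profit last exceeds marginal odour cost.
That holds through level 2 (308 ≥ 174) but not at 3 (221 < 238).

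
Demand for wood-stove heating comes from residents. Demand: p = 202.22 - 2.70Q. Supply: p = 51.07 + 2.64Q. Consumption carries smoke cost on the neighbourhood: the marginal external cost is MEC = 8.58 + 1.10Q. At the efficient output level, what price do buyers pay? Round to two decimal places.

P = 142.45

Social marginal benefit = demand − MEC = 193.64 - 3.80Q.
Set SMB = MC: 193.64 - 3.80Q = 51.07 + 2.64Q → Q* = 22.1382.
Consumer price on the demand curve at Q*: 202.22 − 2.70×22.1382 = 142.4469.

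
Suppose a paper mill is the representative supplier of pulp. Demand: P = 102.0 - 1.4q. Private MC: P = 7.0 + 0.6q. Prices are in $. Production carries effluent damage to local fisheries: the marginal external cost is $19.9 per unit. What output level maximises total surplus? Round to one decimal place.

q* = 37.6

Social marginal cost = private MC + MEC = 26.9 + 0.6q.
Set SMC = demand: 26.9 + 0.6q = 102.0 - 1.4q → q* = 37.5500.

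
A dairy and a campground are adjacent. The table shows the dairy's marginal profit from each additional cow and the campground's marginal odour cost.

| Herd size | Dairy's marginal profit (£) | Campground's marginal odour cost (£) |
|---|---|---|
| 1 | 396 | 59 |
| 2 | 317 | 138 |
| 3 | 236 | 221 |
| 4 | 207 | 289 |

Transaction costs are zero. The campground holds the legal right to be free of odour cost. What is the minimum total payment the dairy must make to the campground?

Efficient level: marginal profit ≥ marginal odour cost through level 3, so k* = 3.
With the campground holding the right, the dairy must at least compensate total damage at k*: 59 + 138 + 221 = 418.

£418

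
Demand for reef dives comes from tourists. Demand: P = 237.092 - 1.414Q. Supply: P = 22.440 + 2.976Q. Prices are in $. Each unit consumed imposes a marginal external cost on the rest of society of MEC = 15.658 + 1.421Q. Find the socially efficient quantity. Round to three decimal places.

Q* = 34.244

Social marginal benefit = demand − MEC = 221.434 - 2.835Q.
Set SMB = MC: 221.434 - 2.835Q = 22.440 + 2.976Q → Q* = 34.2444.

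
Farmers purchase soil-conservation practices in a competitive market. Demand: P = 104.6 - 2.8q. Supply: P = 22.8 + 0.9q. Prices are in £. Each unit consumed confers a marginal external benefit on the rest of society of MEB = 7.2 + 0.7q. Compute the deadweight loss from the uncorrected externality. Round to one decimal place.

DWL = £85.7

Market equilibrium (private): 22.8 + 0.9q = 104.6 - 2.8q → q_m = 22.1081.
Social marginal benefit = demand + MEB = 111.8 - 2.1q.
Set SMB = MC: 111.8 - 2.1q = 22.8 + 0.9q → q* = 29.6667.
Height of the DWL triangle at q_m is SMB(q_m) − MC(q_m) = MEB(q_m) = 22.6757.
DWL = ½ × 7.5586 × 22.6757 = 85.6983.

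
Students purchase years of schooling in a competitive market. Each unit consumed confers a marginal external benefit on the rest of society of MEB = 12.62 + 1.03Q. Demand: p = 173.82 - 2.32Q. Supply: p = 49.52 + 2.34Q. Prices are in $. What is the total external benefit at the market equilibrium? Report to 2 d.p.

Market equilibrium (private): 49.52 + 2.34Q = 173.82 - 2.32Q → Q_m = 26.6738.
Total external benefit = ∫₀^{Q_m} (12.62 + 1.03Q) dQ = 12.62×26.6738 + ½×1.03×26.6738² = 703.0415.

$703.04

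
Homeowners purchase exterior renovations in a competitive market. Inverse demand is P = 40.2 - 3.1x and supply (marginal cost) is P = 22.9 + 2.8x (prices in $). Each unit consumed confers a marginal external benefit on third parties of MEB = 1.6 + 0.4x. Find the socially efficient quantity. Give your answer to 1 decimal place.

x* = 3.4

Social marginal benefit = demand + MEB = 41.8 - 2.7x.
Set SMB = MC: 41.8 - 2.7x = 22.9 + 2.8x → x* = 3.4364.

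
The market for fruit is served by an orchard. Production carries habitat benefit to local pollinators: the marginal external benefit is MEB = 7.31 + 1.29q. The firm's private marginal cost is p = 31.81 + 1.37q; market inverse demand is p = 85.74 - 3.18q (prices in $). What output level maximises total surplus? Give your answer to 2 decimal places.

Social marginal cost = private MC − MEB = 24.50 + 0.08q.
Set SMC = demand: 24.50 + 0.08q = 85.74 - 3.18q → q* = 18.7853.

q* = 18.79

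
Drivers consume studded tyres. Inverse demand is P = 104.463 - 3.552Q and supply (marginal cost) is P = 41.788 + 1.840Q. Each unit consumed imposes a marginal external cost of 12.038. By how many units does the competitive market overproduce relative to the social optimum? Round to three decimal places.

2.233 units

Market equilibrium (private): 41.788 + 1.840Q = 104.463 - 3.552Q → Q_m = 11.6237.
Social marginal benefit = demand − MEC = 92.425 - 3.552Q.
Set SMB = MC: 92.425 - 3.552Q = 41.788 + 1.840Q → Q* = 9.3911.
Gap = |11.6237 − 9.3911| = 2.2326.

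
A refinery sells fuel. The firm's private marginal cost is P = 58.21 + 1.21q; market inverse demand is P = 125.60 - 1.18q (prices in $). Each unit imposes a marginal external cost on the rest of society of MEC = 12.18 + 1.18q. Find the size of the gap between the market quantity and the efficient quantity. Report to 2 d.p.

12.73 units

Market equilibrium (private): 58.21 + 1.21q = 125.60 - 1.18q → q_m = 28.1967.
Social marginal cost = private MC + MEC = 70.39 + 2.39q.
Set SMC = demand: 70.39 + 2.39q = 125.60 - 1.18q → q* = 15.4650.
Gap = |28.1967 − 15.4650| = 12.7317.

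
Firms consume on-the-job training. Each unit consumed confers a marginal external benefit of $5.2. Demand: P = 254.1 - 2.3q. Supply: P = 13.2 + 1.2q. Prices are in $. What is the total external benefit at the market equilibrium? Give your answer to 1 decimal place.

Market equilibrium (private): 13.2 + 1.2q = 254.1 - 2.3q → q_m = 68.8286.
Total external benefit = MEB × q_m = 5.2 × 68.8286 = 357.9087.

$357.9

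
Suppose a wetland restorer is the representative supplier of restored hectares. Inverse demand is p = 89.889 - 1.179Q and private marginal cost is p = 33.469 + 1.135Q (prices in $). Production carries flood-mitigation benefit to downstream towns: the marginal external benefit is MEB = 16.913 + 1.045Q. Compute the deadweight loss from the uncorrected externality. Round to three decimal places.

Market equilibrium (private): 33.469 + 1.135Q = 89.889 - 1.179Q → Q_m = 24.3820.
Social marginal cost = private MC − MEB = 16.556 + 0.090Q.
Set SMC = demand: 16.556 + 0.090Q = 89.889 - 1.179Q → Q* = 57.7880.
Height of the DWL triangle at Q_m is demand(Q_m) − SMC(Q_m) = MEB(Q_m) = 42.3922.
DWL = ½ × 33.4060 × 42.3922 = 708.0769.

DWL = $708.077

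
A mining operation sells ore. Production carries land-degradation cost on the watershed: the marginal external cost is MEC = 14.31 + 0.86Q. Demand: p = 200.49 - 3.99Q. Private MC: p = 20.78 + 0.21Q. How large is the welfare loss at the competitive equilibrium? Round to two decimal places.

Market equilibrium (private): 20.78 + 0.21Q = 200.49 - 3.99Q → Q_m = 42.7881.
Social marginal cost = private MC + MEC = 35.09 + 1.07Q.
Set SMC = demand: 35.09 + 1.07Q = 200.49 - 3.99Q → Q* = 32.6877.
The loss is the area between SMC and demand from Q* to Q_m; with linear curves that's a triangle of height MEC(Q_m).
DWL = ½ × 10.1004 × 51.1078 = 258.1046.

DWL = 258.10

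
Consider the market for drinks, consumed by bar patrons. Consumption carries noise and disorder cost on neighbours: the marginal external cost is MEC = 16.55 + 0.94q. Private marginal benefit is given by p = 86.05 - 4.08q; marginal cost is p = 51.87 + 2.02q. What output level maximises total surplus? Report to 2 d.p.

Social marginal benefit = demand − MEC = 69.50 - 5.02q.
Set SMB = MC: 69.50 - 5.02q = 51.87 + 2.02q → q* = 2.5043.

q* = 2.50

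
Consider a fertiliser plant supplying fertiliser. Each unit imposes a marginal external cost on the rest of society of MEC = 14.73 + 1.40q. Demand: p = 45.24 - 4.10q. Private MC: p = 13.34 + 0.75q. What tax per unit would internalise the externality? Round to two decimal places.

tax = 18.58 per unit

Social marginal cost = private MC + MEC = 28.07 + 2.15q.
Set SMC = demand: 28.07 + 2.15q = 45.24 - 4.10q → q* = 2.7472.
The Pigouvian tax equals MEC at q*: 14.73 + 1.40×2.7472 = 18.5761.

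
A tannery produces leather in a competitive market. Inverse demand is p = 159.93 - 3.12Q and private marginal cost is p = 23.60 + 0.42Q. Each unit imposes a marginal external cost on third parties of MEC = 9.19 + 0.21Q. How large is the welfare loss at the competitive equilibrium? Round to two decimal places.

Market equilibrium (private): 23.60 + 0.42Q = 159.93 - 3.12Q → Q_m = 38.5113.
Social marginal cost = private MC + MEC = 32.79 + 0.63Q.
Set SMC = demand: 32.79 + 0.63Q = 159.93 - 3.12Q → Q* = 33.9040.
Between Q* and Q_m the wedge SMC − demand runs linearly from 0 to MEC(Q_m), so the loss is a triangle.
DWL = ½ × 4.6073 × 17.2774 = 39.8011.

DWL = 39.80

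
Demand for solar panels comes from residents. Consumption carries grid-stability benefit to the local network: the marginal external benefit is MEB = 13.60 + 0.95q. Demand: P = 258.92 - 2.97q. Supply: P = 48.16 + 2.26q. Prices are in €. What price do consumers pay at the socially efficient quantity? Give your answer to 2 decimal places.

Social marginal benefit = demand + MEB = 272.52 - 2.02q.
Set SMB = MC: 272.52 - 2.02q = 48.16 + 2.26q → q* = 52.4206.
Consumer price on the demand curve at q*: 258.92 − 2.97×52.4206 = 103.2308.

P = €103.23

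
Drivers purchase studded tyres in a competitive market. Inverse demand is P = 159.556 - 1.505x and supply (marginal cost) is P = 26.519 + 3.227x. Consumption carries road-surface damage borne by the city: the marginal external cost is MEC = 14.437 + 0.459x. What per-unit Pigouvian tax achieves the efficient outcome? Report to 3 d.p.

Social marginal benefit = demand − MEC = 145.119 - 1.964x.
Set SMB = MC: 145.119 - 1.964x = 26.519 + 3.227x → x* = 22.8472.
The Pigouvian tax equals MEC at x*: 14.437 + 0.459×22.8472 = 24.9239.

tax = 24.924 per unit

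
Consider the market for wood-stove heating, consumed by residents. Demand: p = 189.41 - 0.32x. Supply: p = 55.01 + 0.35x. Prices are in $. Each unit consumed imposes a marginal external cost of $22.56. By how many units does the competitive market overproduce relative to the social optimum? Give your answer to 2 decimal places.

33.67 units

Market equilibrium (private): 55.01 + 0.35x = 189.41 - 0.32x → x_m = 200.5970.
Social marginal benefit = demand − MEC = 166.85 - 0.32x.
Set SMB = MC: 166.85 - 0.32x = 55.01 + 0.35x → x* = 166.9254.
Gap = |200.5970 − 166.9254| = 33.6716.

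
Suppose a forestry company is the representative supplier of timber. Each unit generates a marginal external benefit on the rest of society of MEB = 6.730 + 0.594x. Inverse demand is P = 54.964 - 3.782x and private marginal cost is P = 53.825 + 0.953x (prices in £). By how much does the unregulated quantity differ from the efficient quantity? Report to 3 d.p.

Market equilibrium (private): 53.825 + 0.953x = 54.964 - 3.782x → x_m = 0.2405.
Social marginal cost = private MC − MEB = 47.095 + 0.359x.
Set SMC = demand: 47.095 + 0.359x = 54.964 - 3.782x → x* = 1.9003.
Gap = |0.2405 − 1.9003| = 1.6598.

1.660 units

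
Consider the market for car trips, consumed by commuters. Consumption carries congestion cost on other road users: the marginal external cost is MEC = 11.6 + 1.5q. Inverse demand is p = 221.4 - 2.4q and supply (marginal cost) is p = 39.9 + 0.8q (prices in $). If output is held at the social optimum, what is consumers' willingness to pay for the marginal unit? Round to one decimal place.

Social marginal benefit = demand − MEC = 209.8 - 3.9q.
Set SMB = MC: 209.8 - 3.9q = 39.9 + 0.8q → q* = 36.1489.
Consumer price on the demand curve at q*: 221.4 − 2.4×36.1489 = 134.6426.

P = $134.6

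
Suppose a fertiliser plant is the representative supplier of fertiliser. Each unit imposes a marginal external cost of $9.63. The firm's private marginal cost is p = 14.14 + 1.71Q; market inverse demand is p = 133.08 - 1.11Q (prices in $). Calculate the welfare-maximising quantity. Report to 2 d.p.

Social marginal cost = private MC + MEC = 23.77 + 1.71Q.
Set SMC = demand: 23.77 + 1.71Q = 133.08 - 1.11Q → Q* = 38.7624.

Q* = 38.76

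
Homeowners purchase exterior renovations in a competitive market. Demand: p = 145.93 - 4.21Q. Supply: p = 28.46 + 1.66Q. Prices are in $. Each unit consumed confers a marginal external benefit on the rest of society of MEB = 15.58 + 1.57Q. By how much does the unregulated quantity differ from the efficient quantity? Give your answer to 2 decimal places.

Market equilibrium (private): 28.46 + 1.66Q = 145.93 - 4.21Q → Q_m = 20.0119.
Social marginal benefit = demand + MEB = 161.51 - 2.64Q.
Set SMB = MC: 161.51 - 2.64Q = 28.46 + 1.66Q → Q* = 30.9419.
Gap = |20.0119 − 30.9419| = 10.9300.

10.93 units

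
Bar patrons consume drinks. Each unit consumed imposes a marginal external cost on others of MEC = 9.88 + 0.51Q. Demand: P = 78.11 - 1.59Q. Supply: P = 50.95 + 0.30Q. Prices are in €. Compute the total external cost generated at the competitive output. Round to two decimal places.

€194.64

Market equilibrium (private): 50.95 + 0.30Q = 78.11 - 1.59Q → Q_m = 14.3704.
Total external cost = ∫₀^{Q_m} (9.88 + 0.51Q) dQ = 9.88×14.3704 + ½×0.51×14.3704² = 194.6392.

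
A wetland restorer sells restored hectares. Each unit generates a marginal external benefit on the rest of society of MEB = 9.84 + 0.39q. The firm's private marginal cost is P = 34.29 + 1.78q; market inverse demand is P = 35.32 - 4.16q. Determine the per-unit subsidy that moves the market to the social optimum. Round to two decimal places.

Social marginal cost = private MC − MEB = 24.45 + 1.39q.
Set SMC = demand: 24.45 + 1.39q = 35.32 - 4.16q → q* = 1.9586.
The Pigouvian subsidy equals MEB at q*: 9.84 + 0.39×1.9586 = 10.6039.

subsidy = 10.60 per unit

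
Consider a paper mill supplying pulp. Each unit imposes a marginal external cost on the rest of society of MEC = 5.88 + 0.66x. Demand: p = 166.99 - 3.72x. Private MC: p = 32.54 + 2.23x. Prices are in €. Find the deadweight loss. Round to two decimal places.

Market equilibrium (private): 32.54 + 2.23x = 166.99 - 3.72x → x_m = 22.5966.
Social marginal cost = private MC + MEC = 38.42 + 2.89x.
Set SMC = demand: 38.42 + 2.89x = 166.99 - 3.72x → x* = 19.4508.
Height of the DWL triangle at x_m is SMC(x_m) − demand(x_m) = MEC(x_m) = 20.7938.
DWL = ½ × 3.1458 × 20.7938 = 32.7066.

DWL = €32.71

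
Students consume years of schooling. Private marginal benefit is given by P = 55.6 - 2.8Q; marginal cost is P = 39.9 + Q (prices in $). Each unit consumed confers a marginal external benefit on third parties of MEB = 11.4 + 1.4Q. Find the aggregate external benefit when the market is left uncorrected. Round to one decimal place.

$59.0

Market equilibrium (private): 39.9 + Q = 55.6 - 2.8Q → Q_m = 4.1316.
Total external benefit = ∫₀^{Q_m} (11.4 + 1.4Q) dQ = 11.4×4.1316 + ½×1.4×4.1316² = 59.0493.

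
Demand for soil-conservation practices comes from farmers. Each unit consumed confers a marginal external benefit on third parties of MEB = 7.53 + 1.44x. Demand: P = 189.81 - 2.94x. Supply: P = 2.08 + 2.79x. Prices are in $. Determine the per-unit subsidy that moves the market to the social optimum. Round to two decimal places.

subsidy = $73.07 per unit

Social marginal benefit = demand + MEB = 197.34 - 1.50x.
Set SMB = MC: 197.34 - 1.50x = 2.08 + 2.79x → x* = 45.5152.
The Pigouvian subsidy equals MEB at x*: 7.53 + 1.44×45.5152 = 73.0719.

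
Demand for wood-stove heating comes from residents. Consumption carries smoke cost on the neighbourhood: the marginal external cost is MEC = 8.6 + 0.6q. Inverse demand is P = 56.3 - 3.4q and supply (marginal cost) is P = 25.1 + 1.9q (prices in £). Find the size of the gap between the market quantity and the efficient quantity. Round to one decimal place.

2.1 units

Market equilibrium (private): 25.1 + 1.9q = 56.3 - 3.4q → q_m = 5.8868.
Social marginal benefit = demand − MEC = 47.7 - 4.0q.
Set SMB = MC: 47.7 - 4.0q = 25.1 + 1.9q → q* = 3.8305.
Gap = |5.8868 − 3.8305| = 2.0563.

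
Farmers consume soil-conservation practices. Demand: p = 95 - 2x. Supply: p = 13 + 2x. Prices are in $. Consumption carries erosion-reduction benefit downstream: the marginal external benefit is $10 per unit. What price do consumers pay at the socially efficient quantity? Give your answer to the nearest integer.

Social marginal benefit = demand + MEB = 105 - 2x.
Set SMB = MC: 105 - 2x = 13 + 2x → x* = 23.0000.
Consumer price on the demand curve at x*: 95 − 2×23.0000 = 49.0000.

P = $49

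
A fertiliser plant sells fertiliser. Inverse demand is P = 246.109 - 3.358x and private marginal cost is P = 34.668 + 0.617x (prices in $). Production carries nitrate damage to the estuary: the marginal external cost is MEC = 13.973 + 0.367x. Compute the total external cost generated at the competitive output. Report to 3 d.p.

Market equilibrium (private): 34.668 + 0.617x = 246.109 - 3.358x → x_m = 53.1927.
Total external cost = ∫₀^{x_m} (13.973 + 0.367x) dx = 13.973×53.1927 + ½×0.367×53.1927² = 1262.4681.

$1262.468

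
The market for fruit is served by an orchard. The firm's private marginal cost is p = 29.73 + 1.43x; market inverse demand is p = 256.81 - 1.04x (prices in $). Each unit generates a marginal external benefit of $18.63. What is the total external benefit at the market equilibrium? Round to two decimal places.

$1712.75

Market equilibrium (private): 29.73 + 1.43x = 256.81 - 1.04x → x_m = 91.9352.
Total external benefit = MEB × x_m = 18.63 × 91.9352 = 1712.7528.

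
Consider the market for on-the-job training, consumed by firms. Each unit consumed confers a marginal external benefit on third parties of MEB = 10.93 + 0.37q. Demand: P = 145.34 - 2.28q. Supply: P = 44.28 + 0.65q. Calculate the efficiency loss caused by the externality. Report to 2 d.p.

DWL = 109.63

Market equilibrium (private): 44.28 + 0.65q = 145.34 - 2.28q → q_m = 34.4915.
Social marginal benefit = demand + MEB = 156.27 - 1.91q.
Set SMB = MC: 156.27 - 1.91q = 44.28 + 0.65q → q* = 43.7461.
The welfare-loss triangle has base |q_m − q*| and height MEB(q_m) (the vertical gap between SMB and MC is zero at q* and MEB at q_m).
DWL = ½ × 9.2546 × 23.6918 = 109.6291.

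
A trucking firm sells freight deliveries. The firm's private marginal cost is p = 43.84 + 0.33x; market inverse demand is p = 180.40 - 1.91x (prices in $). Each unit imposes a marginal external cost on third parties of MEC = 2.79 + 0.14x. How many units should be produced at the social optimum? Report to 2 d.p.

x* = 56.21

Social marginal cost = private MC + MEC = 46.63 + 0.47x.
Set SMC = demand: 46.63 + 0.47x = 180.40 - 1.91x → x* = 56.2059.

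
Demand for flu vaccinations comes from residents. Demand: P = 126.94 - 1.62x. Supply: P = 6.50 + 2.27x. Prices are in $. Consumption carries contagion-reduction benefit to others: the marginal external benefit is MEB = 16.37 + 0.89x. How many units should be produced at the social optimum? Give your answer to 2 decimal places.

x* = 45.60

Social marginal benefit = demand + MEB = 143.31 - 0.73x.
Set SMB = MC: 143.31 - 0.73x = 6.50 + 2.27x → x* = 45.6033.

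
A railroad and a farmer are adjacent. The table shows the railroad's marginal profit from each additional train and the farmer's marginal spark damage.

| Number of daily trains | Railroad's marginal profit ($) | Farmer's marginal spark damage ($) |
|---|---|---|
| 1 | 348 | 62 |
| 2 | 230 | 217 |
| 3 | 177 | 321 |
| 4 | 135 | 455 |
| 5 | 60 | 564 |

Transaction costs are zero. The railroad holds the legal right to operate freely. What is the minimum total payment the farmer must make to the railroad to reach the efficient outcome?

$372

Left alone the railroad would choose level 5 (marginal profit stays positive).
Efficient level: k* = 2 (marginal profit ≥ marginal spark damage through 2).
The farmer must at least cover the railroad's forgone profit from cutting 5→2: 177 + 135 + 60 = 372.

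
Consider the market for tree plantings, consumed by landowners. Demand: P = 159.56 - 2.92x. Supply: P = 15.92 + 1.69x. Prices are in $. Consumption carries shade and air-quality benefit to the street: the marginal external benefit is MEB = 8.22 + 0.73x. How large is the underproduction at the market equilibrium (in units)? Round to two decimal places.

7.98 units

Market equilibrium (private): 15.92 + 1.69x = 159.56 - 2.92x → x_m = 31.1584.
Social marginal benefit = demand + MEB = 167.78 - 2.19x.
Set SMB = MC: 167.78 - 2.19x = 15.92 + 1.69x → x* = 39.1392.
Gap = |31.1584 − 39.1392| = 7.9808.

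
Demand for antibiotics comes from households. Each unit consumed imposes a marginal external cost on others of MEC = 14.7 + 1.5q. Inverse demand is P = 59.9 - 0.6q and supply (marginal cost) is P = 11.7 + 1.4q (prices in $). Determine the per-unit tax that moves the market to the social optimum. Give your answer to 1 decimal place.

Social marginal benefit = demand − MEC = 45.2 - 2.1q.
Set SMB = MC: 45.2 - 2.1q = 11.7 + 1.4q → q* = 9.5714.
The Pigouvian tax equals MEC at q*: 14.7 + 1.5×9.5714 = 29.0571.

tax = $29.1 per unit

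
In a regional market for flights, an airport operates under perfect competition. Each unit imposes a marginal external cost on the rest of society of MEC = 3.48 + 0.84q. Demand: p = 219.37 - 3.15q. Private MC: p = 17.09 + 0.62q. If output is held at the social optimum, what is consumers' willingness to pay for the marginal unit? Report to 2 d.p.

Social marginal cost = private MC + MEC = 20.57 + 1.46q.
Set SMC = demand: 20.57 + 1.46q = 219.37 - 3.15q → q* = 43.1236.
Consumer price on the demand curve at q*: 219.37 − 3.15×43.1236 = 83.5307.

P = 83.53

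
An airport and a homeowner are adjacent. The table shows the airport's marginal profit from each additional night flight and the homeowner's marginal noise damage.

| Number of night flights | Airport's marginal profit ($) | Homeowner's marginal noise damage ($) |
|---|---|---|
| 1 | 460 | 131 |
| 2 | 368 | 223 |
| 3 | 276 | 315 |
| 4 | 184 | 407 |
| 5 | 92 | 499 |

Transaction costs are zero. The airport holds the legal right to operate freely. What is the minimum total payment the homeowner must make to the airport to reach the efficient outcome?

$552

Left alone the airport would choose level 5 (marginal profit stays positive).
Efficient level: k* = 2 (marginal profit ≥ marginal noise damage through 2).
The homeowner must at least cover the airport's forgone profit from cutting 5→2: 276 + 184 + 92 = 552.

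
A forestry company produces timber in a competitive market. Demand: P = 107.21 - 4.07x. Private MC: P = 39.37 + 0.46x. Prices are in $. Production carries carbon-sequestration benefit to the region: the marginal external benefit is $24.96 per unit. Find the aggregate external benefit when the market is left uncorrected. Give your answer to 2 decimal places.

$373.79

Market equilibrium (private): 39.37 + 0.46x = 107.21 - 4.07x → x_m = 14.9757.
Total external benefit = MEB × x_m = 24.96 × 14.9757 = 373.7935.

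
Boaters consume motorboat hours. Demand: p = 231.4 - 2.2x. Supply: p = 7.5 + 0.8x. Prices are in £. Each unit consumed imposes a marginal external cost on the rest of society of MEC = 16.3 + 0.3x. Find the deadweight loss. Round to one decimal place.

DWL = £226.8

Market equilibrium (private): 7.5 + 0.8x = 231.4 - 2.2x → x_m = 74.6333.
Social marginal benefit = demand − MEC = 215.1 - 2.5x.
Set SMB = MC: 215.1 - 2.5x = 7.5 + 0.8x → x* = 62.9091.
Between x* and x_m the wedge MC − SMB runs linearly from 0 to MEC(x_m), so the loss is a triangle.
DWL = ½ × 11.7242 × 38.6900 = 226.8046.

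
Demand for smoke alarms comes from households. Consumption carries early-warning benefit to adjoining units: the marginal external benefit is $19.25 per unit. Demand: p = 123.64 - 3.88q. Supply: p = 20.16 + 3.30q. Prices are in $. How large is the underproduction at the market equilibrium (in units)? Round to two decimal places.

2.68 units

Market equilibrium (private): 20.16 + 3.30q = 123.64 - 3.88q → q_m = 14.4123.
Social marginal benefit = demand + MEB = 142.89 - 3.88q.
Set SMB = MC: 142.89 - 3.88q = 20.16 + 3.30q → q* = 17.0933.
Gap = |14.4123 − 17.0933| = 2.6810.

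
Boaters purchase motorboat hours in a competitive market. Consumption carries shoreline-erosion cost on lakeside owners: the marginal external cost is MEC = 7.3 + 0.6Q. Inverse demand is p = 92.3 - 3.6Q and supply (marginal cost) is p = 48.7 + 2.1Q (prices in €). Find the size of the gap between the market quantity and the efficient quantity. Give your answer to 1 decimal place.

Market equilibrium (private): 48.7 + 2.1Q = 92.3 - 3.6Q → Q_m = 7.6491.
Social marginal benefit = demand − MEC = 85.0 - 4.2Q.
Set SMB = MC: 85.0 - 4.2Q = 48.7 + 2.1Q → Q* = 5.7619.
Gap = |7.6491 − 5.7619| = 1.8872.

1.9 units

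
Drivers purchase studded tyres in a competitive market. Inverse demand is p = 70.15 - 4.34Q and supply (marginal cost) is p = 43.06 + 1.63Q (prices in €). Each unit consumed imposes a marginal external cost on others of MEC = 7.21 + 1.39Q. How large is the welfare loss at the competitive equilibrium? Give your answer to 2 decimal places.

Market equilibrium (private): 43.06 + 1.63Q = 70.15 - 4.34Q → Q_m = 4.5377.
Social marginal benefit = demand − MEC = 62.94 - 5.73Q.
Set SMB = MC: 62.94 - 5.73Q = 43.06 + 1.63Q → Q* = 2.7011.
The loss is the area between SMB and MC from Q* to Q_m; with linear curves that's a triangle of height MEC(Q_m).
DWL = ½ × 1.8366 × 13.5174 = 12.4130.

DWL = €12.41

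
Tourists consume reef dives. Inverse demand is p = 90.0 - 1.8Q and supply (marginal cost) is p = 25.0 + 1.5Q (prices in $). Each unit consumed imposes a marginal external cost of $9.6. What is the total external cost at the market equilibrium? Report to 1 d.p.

$189.1

Market equilibrium (private): 25.0 + 1.5Q = 90.0 - 1.8Q → Q_m = 19.6970.
Total external cost = MEC × Q_m = 9.6 × 19.6970 = 189.0912.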